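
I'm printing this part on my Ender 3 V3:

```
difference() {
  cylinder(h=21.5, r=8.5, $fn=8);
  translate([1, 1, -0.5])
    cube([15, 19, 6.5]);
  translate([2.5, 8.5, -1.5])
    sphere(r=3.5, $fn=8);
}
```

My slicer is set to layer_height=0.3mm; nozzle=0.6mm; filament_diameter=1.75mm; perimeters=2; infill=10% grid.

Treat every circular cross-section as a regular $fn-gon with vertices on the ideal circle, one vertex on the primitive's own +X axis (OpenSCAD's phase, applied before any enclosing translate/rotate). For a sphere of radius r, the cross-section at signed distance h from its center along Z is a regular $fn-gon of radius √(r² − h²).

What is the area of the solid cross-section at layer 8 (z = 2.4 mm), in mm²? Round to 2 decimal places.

168.85 mm²

At z = 2.4 mm: the r=8.5 cylinder contributes a regular 8-gon of circumradius 8.5 (area = (8/2)·8.500²·sin(360°/8) = 204.35 mm²); the cube at (1, 1) is present — its section is the full 15×19 rectangle (area 285.00 mm²); the sphere at (2.5, 8.5) is absent (|z−center|=3.900 > r=3.5); After the difference (first − rest): starting from the r=8.5 cylinder (204.35 mm²), the 15×19 cube at (1, 1) partially overlaps it — only the 35.50 mm² overlap (of its 285.00 mm²) is removed, clipping the outline — area = 168.85 mm². Overall, the cross-section is a single solid region. Net area = 168.85 mm².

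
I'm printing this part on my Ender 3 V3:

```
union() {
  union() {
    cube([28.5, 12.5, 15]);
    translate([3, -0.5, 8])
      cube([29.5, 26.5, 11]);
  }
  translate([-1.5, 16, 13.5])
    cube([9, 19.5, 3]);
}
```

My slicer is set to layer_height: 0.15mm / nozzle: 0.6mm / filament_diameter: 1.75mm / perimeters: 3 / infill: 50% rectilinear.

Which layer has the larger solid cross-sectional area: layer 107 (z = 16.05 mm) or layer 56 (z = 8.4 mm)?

Layer 107 (z = 16.05): the cube is absent (z outside [0, 15]); the 29.5×26.5 cube at (3, -0.5) contributes its full rectangle (area 781.75 mm²); Combining (union): only the 29.5×26.5 cube at (3, -0.5) is present, so the union is just that shape — area = 781.75 mm²; the cube at (-1.5, 16) is present — its section is the full 9×19.5 rectangle (area 175.50 mm²); Merging all regions: the regions partially overlap — summed areas 957.25 mm² minus the doubly-counted overlap 45.00 mm² gives 912.25 mm² — area = 912.25 mm². So its area = 912.25 mm². Layer 56 (z = 8.4): the cube (footprint 28.5×12.5) is included at this height (area 356.25 mm²); the cube at (3, -0.5) is present — its section is the full 29.5×26.5 rectangle (area 781.75 mm²); Taking the union: the regions partially overlap — summed areas 1138.00 mm² minus the doubly-counted overlap 318.75 mm² gives 819.25 mm² — area = 819.25 mm²; the cube at (-1.5, 16) does not reach this height (z outside [13.5, 16.5]); Combining (union): only the result so far is present, so the union is just that shape — area = 819.25 mm². So its area = 819.25 mm². Layer 107 is larger (912.25 vs 819.25 mm²).

layer 107 (z = 16.05 mm)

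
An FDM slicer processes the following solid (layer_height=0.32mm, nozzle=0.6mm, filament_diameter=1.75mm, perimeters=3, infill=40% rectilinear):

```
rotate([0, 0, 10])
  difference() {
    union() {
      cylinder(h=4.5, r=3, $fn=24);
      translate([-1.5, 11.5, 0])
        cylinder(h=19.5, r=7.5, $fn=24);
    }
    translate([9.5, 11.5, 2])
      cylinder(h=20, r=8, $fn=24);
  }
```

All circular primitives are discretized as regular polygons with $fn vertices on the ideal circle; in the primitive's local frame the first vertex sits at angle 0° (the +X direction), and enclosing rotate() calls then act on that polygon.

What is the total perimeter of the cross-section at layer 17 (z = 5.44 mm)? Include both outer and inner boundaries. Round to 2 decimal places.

At z = 5.44 mm: the cylinder is not intersected at this z (z outside [0, 4.5]); the r=7.5 cylinder at (-1.5, 11.5) contributes a regular 24-gon of circumradius 7.5 (perimeter = 2·24·7.500·sin(180°/24) = 46.99 mm); Combining (union): only the r=7.5 cylinder at (-1.5, 11.5) is present, so the union is just that shape — boundary = 46.99 mm; the cylinder at (9.5, 11.5): section is a regular 24-gon, circumradius r=8 (perimeter = 2·24·8.000·sin(180°/24) = 50.12 mm); After the difference (first − rest): starting from that combined region, the r=8 cylinder at (9.5, 11.5) partially overlaps it — only the 32.75 mm² overlap (of its 198.77 mm²) is removed, clipping the outline — boundary = 46.80 mm; (whole slice rotated 10° about Z — lengths, areas and connectivity unchanged). Overall, the cross-section is a single solid region. Total boundary length (outer) = 46.80 mm.

46.80 mm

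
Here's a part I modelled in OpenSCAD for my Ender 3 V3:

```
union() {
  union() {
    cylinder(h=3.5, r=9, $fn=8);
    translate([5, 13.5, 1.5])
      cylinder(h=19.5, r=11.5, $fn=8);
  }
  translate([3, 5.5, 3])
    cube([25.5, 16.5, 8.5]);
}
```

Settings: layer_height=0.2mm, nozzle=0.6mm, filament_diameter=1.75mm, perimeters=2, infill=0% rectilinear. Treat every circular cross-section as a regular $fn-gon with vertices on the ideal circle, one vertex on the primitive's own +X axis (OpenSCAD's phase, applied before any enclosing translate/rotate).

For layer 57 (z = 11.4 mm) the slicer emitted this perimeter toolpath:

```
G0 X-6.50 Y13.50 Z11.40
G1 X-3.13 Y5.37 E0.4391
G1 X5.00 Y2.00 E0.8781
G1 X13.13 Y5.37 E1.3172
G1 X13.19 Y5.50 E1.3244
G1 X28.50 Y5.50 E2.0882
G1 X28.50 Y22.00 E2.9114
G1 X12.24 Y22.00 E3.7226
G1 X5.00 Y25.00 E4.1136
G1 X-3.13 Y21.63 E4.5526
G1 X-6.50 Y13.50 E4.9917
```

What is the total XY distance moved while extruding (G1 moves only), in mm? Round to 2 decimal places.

100.05 mm

Sum the Euclidean lengths of each G1 segment: total = 100.05 mm.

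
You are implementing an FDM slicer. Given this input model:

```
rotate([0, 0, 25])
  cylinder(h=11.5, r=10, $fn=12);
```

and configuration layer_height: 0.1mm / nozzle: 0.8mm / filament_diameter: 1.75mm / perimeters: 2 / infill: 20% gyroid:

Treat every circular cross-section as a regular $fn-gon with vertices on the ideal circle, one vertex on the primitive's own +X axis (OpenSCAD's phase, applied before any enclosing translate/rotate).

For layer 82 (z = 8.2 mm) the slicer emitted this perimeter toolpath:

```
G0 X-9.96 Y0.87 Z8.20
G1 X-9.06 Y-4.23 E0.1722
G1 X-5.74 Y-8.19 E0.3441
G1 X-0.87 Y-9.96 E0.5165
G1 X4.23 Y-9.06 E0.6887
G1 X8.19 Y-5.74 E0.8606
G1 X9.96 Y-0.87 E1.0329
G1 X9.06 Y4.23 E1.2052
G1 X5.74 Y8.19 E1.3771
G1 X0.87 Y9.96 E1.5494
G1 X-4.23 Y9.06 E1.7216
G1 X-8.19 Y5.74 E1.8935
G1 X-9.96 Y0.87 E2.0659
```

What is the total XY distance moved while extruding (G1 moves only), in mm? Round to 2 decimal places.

62.11 mm

Sum the Euclidean lengths of each G1 segment: total = 62.11 mm.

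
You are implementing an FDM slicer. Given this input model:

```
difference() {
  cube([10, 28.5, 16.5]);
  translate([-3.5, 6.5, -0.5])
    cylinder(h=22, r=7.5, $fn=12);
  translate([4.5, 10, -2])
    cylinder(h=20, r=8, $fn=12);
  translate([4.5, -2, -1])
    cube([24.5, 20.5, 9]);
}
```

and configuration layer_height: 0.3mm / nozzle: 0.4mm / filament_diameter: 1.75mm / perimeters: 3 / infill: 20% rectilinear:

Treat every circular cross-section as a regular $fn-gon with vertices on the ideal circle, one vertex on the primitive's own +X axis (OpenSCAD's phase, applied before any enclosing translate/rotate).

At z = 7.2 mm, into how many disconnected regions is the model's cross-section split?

At z = 7.2 mm: the cube is present — its section is the full 10×28.5 rectangle; the r=7.5 cylinder at (-3.5, 6.5) contributes a regular 12-gon of circumradius 7.5; the r=8 cylinder at (4.5, 10) gives a regular 12-gon of circumradius 8 (constant along its height); the 24.5×20.5 cube at (4.5, -2) contributes its full rectangle; Subtracting the remaining from the first: starting from the 10×28.5 cube, the r=7.5 cylinder at (-3.5, 6.5) partially overlaps it — only the 35.15 mm² overlap (of its 168.75 mm²) is removed, clipping the outline; the r=8 cylinder at (4.5, 10) partially overlaps it — only the 114.25 mm² overlap (of its 192.00 mm²) is removed, clipping the outline; the 24.5×20.5 cube at (4.5, -2) partially overlaps it — only the 23.50 mm² overlap (of its 502.25 mm²) is removed, clipping the outline — 2 connected regions. The result has 2 disconnected regions.

2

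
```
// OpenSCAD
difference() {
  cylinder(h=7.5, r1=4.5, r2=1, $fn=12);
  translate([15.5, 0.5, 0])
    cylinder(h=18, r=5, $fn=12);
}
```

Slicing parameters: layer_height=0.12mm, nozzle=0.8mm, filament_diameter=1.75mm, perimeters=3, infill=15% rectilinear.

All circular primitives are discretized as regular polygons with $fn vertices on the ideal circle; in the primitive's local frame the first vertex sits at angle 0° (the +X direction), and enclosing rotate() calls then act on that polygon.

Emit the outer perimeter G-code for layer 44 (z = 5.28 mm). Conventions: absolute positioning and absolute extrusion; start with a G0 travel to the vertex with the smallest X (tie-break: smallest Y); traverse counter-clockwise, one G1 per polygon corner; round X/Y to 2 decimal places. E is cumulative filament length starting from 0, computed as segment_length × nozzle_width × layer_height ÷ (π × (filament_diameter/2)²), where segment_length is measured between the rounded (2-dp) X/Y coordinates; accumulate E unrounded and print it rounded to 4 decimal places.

At z = 5.28 mm: the cone contributes a regular 12-gon of circumradius 2.036 (interpolated between r1=4.5 and r2=1 at t=0.704); the r=5 cylinder at (15.5, 0.5) contributes a regular 12-gon of circumradius 5; Taking the first minus the rest: starting from the cone, the r=5 cylinder at (15.5, 0.5) misses the remaining region (no effect) — 1 connected region. The outline is a single polygon with 12 vertices. Extrusion per mm of travel: 0.8 × 0.12 / (π × 0.875²) = 0.039912. Accumulating E over each segment gives final E = 0.5048.

G0 X-2.04 Y0.00 Z5.28
G1 X-1.76 Y-1.02 E0.0422
G1 X-1.02 Y-1.76 E0.0840
G1 X0.00 Y-2.04 E0.1262
G1 X1.02 Y-1.76 E0.1684
G1 X1.76 Y-1.02 E0.2102
G1 X2.04 Y0.00 E0.2524
G1 X1.76 Y1.02 E0.2946
G1 X1.02 Y1.76 E0.3364
G1 X0.00 Y2.04 E0.3786
G1 X-1.02 Y1.76 E0.4208
G1 X-1.76 Y1.02 E0.4626
G1 X-2.04 Y0.00 E0.5048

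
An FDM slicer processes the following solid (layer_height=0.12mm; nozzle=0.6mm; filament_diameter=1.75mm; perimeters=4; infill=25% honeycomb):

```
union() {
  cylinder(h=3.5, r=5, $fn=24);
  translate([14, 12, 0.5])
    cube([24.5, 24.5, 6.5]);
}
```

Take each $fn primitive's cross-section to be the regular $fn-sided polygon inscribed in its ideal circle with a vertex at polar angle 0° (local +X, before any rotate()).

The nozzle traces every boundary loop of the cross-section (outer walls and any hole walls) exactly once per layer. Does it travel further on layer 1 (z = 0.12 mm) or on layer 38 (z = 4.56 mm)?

layer 38 (z = 4.56 mm)

Layer 1 (z = 0.12): the r=5 cylinder gives a regular 24-gon of circumradius 5 (constant along its height) (perimeter = 2·24·5.000·sin(180°/24) = 31.33 mm); the cube at (14, 12) is not intersected at this z (z outside [0.5, 7]); Combining (union): only the r=5 cylinder is present, so the union is just that shape — boundary = 31.33 mm. So its perimeter = 31.33 mm. Layer 38 (z = 4.56): the cylinder is absent (z outside [0, 3.5]); the cube at (14, 12) is present — its section is the full 24.5×24.5 rectangle (perimeter 98.00 mm); Combining (union): only the 24.5×24.5 cube at (14, 12) is present, so the union is just that shape — boundary = 98.00 mm. So its perimeter = 98.00 mm. Layer 38 is larger (98.00 vs 31.33 mm).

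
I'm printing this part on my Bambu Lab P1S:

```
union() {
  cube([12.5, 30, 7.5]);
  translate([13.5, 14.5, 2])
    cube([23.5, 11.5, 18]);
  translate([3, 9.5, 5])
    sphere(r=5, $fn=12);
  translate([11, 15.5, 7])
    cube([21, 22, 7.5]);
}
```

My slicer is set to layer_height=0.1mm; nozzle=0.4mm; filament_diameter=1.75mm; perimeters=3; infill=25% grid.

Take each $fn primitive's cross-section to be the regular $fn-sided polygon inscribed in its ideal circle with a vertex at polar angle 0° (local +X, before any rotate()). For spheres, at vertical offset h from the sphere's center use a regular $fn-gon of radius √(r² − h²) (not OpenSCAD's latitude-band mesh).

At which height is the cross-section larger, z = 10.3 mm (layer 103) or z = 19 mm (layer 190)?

Layer 103 (z = 10.3): the cube does not reach this height (z outside [0, 7.5]); the 23.5×11.5 cube at (13.5, 14.5) contributes its full rectangle (area 270.25 mm²); the sphere at (3, 9.5) is not intersected at this z (|z−center|=5.300 > r=5); the cube at (11, 15.5) is present — its section is the full 21×22 rectangle (area 462.00 mm²); Combining (union): the regions partially overlap — summed areas 732.25 mm² minus the doubly-counted overlap 194.25 mm² gives 538.00 mm² — area = 538.00 mm². So its area = 538.00 mm². Layer 190 (z = 19): the cube does not reach this height (z outside [0, 7.5]); the cube at (13.5, 14.5) is present — its section is the full 23.5×11.5 rectangle (area 270.25 mm²); the sphere at (3, 9.5) is absent (|z−center|=14.000 > r=5); the cube at (11, 15.5) is absent (z outside [7, 14.5]); Taking the union: only the 23.5×11.5 cube at (13.5, 14.5) is present, so the union is just that shape — area = 270.25 mm². So its area = 270.25 mm². Layer 103 is larger (538.00 vs 270.25 mm²).

layer 103 (z = 10.3 mm)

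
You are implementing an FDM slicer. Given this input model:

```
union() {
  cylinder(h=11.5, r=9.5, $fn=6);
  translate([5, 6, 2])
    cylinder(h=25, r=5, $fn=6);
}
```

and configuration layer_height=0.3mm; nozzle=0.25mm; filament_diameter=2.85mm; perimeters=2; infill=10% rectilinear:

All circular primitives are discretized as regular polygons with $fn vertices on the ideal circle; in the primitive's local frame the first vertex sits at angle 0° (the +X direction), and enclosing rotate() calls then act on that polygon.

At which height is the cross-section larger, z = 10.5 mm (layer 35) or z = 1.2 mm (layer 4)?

layer 35 (z = 10.5 mm)

Layer 35 (z = 10.5): the r=9.5 cylinder gives a regular 6-gon of circumradius 9.5 (constant along its height) (area = (6/2)·9.500²·sin(360°/6) = 234.48 mm²); the r=5 cylinder at (5, 6) contributes a regular 6-gon of circumradius 5 (area = (6/2)·5.000²·sin(360°/6) = 64.95 mm²); Taking the union: the regions partially overlap — summed areas 299.43 mm² minus the doubly-counted overlap 36.25 mm² gives 263.18 mm² — area = 263.18 mm². So its area = 263.18 mm². Layer 4 (z = 1.2): the r=9.5 cylinder gives a regular 6-gon of circumradius 9.5 (constant along its height) (area = (6/2)·9.500²·sin(360°/6) = 234.48 mm²); the cylinder at (5, 6) does not reach this height (z outside [2, 27]); Taking the union: only the r=9.5 cylinder is present, so the union is just that shape — area = 234.48 mm². So its area = 234.48 mm². Layer 35 is larger (263.18 vs 234.48 mm²).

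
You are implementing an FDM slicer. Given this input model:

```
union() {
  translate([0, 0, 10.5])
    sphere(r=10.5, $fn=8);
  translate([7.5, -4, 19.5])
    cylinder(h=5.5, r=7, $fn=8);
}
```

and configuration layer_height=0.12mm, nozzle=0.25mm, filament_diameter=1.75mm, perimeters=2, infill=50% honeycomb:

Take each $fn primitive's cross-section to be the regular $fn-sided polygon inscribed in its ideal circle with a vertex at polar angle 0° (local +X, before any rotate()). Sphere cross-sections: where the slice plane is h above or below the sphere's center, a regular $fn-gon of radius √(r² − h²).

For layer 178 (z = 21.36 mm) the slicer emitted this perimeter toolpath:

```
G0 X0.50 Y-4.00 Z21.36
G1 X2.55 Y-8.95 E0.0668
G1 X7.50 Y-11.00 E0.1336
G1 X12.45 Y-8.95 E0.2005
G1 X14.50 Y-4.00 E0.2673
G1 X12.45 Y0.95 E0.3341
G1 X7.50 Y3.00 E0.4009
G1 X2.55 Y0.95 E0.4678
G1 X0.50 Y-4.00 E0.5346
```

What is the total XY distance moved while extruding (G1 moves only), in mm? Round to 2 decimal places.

Sum the Euclidean lengths of each G1 segment: total = 42.86 mm.

42.86 mm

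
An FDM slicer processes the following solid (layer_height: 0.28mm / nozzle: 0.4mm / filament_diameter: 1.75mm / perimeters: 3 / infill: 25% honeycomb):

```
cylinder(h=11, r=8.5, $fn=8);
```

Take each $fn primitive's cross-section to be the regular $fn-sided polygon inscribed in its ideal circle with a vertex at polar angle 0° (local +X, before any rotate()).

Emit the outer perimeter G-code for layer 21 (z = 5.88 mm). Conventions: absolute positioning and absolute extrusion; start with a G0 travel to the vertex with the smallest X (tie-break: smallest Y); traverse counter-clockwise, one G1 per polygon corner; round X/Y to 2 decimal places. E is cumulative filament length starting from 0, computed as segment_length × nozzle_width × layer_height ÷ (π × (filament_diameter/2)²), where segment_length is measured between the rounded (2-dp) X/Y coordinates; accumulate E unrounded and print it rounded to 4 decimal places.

G0 X-8.50 Y0.00 Z5.88
G1 X-6.01 Y-6.01 E0.3029
G1 X0.00 Y-8.50 E0.6058
G1 X6.01 Y-6.01 E0.9088
G1 X8.50 Y0.00 E1.2117
G1 X6.01 Y6.01 E1.5146
G1 X0.00 Y8.50 E1.8175
G1 X-6.01 Y6.01 E2.1204
G1 X-8.50 Y0.00 E2.4233

At z = 5.88 mm: the r=8.5 cylinder gives a regular 8-gon of circumradius 8.5 (constant along its height). The outline is a single polygon with 8 vertices. Extrusion per mm of travel: 0.4 × 0.28 / (π × 0.875²) = 0.046564. Accumulating E over each segment gives final E = 2.4233.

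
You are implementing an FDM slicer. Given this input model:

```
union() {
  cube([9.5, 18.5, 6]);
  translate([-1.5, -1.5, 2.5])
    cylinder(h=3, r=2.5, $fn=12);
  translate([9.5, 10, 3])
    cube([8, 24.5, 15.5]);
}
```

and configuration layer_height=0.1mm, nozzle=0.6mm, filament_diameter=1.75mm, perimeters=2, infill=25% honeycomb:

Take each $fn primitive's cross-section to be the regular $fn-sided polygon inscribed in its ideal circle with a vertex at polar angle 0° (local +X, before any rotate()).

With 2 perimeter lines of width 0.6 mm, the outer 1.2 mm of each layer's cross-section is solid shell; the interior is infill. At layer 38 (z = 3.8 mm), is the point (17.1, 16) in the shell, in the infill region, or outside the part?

shell

At z = 3.8 mm: the 9.5×18.5 cube contributes its full rectangle; the r=2.5 cylinder at (-1.5, -1.5) contributes a regular 12-gon of circumradius 2.5; the 8×24.5 cube at (9.5, 10) contributes its full rectangle; Merging all regions: the regions partially overlap (shared area 0.09 mm²), so overlapping operands fuse into one piece — 1 connected region. Overall, the cross-section is a single solid region. The nearest boundary edge runs (17.50, 34.50)→(17.50, 10.00); distance from the point to it = 0.40 mm. The point is inside the cross-section, 0.40 mm from the nearest boundary — within the 1.2 mm shell band (2 × 0.6).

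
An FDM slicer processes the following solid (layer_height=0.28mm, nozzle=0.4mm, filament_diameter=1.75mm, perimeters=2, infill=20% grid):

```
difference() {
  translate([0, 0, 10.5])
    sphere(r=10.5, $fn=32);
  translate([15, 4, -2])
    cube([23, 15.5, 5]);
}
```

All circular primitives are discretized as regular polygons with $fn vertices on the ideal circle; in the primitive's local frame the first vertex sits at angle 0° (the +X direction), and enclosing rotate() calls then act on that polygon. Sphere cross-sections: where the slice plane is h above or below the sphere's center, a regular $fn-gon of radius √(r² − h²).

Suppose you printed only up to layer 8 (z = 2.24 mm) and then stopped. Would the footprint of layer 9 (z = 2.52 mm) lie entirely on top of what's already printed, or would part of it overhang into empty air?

Compare the two slices. At z = 2.24: the r=10.5 sphere contributes a regular 32-gon of circumradius √(10.5²−8.26²) = 6.482 (area = (32/2)·6.482²·sin(360°/32) = 131.17 mm²); the cube at (15, 4) (footprint 23×15.5) is included at this height (area 356.50 mm²); After the difference (first − rest): starting from the r=10.5 sphere (131.17 mm²), the 23×15.5 cube at (15, 4) misses the remaining region (no effect) — area = 131.17 mm². At z = 2.52: the r=10.5 sphere contributes a regular 32-gon of circumradius √(10.5²−7.98²) = 6.824 (area = (32/2)·6.824²·sin(360°/32) = 145.36 mm²); the 23×15.5 cube at (15, 4) contributes its full rectangle (area 356.50 mm²); After the difference (first − rest): starting from the r=10.5 sphere (145.36 mm²), the 23×15.5 cube at (15, 4) misses the remaining region (no effect) — area = 145.36 mm². Checking containment: at z = 2.52 the cross-section extends beyond the z = 2.24 cross-section by about 14.19 mm².

part overhangs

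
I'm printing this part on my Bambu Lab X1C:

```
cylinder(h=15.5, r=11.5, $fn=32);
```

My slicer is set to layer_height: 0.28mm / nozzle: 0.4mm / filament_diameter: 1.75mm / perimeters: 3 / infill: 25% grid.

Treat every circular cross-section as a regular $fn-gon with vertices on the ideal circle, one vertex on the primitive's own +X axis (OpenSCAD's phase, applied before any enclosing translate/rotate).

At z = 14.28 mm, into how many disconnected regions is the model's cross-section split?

1

At z = 14.28 mm: the r=11.5 cylinder gives a regular 32-gon of circumradius 11.5 (constant along its height). The result has 1 disconnected region.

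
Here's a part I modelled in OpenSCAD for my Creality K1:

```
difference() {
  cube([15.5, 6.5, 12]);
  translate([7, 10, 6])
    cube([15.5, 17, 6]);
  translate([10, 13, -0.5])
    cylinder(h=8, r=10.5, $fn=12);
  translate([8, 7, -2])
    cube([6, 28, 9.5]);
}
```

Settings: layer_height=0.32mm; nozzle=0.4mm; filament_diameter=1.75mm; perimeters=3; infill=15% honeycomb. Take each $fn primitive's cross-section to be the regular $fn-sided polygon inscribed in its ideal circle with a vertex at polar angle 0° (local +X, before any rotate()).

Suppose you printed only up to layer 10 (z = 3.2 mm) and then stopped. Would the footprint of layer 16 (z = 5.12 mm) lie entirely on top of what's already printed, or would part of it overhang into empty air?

entirely on top

Compare the two slices. At z = 3.2: the cube (footprint 15.5×6.5) is included at this height (area 100.75 mm²); the cube at (7, 10) is absent (z outside [6, 12]); the cylinder at (10, 13): section is a regular 12-gon, circumradius r=10.5 (area = (12/2)·10.500²·sin(360°/12) = 330.75 mm²); the cube at (8, 7) (footprint 6×28) is included at this height (area 168.00 mm²); Taking the first minus the rest: starting from the 15.5×6.5 cube (100.75 mm²), the r=10.5 cylinder at (10, 13) partially overlaps it — only the 38.59 mm² overlap (of its 330.75 mm²) is removed, clipping the outline; the 6×28 cube at (8, 7) misses the remaining region (no effect) — area = 62.16 mm². At z = 5.12: the 15.5×6.5 cube contributes its full rectangle (area 100.75 mm²); the cube at (7, 10) is absent (z outside [6, 12]); the cylinder at (10, 13): section is a regular 12-gon, circumradius r=10.5 (area = (12/2)·10.500²·sin(360°/12) = 330.75 mm²); the cube at (8, 7) is present — its section is the full 6×28 rectangle (area 168.00 mm²); After the difference (first − rest): starting from the 15.5×6.5 cube (100.75 mm²), the r=10.5 cylinder at (10, 13) partially overlaps it — only the 38.59 mm² overlap (of its 330.75 mm²) is removed, clipping the outline; the 6×28 cube at (8, 7) misses the remaining region (no effect) — area = 62.16 mm². Checking containment: the cross-section at z = 5.12 is a subset of the cross-section at z = 3.2.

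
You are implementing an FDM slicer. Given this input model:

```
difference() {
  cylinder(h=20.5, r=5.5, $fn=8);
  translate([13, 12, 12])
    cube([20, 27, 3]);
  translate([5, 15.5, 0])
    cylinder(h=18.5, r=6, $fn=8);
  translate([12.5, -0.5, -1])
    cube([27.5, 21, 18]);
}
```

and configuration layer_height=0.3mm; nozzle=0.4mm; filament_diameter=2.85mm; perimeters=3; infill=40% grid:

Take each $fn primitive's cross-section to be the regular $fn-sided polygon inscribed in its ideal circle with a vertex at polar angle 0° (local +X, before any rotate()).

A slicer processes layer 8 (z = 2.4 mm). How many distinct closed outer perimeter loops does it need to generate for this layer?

1

At z = 2.4 mm: the r=5.5 cylinder contributes a regular 8-gon of circumradius 5.5; the cube at (13, 12) is absent (z outside [12, 15]); the r=6 cylinder at (5, 15.5) contributes a regular 8-gon of circumradius 6; the cube at (12.5, -0.5) (footprint 27.5×21) is included at this height; After the difference (first − rest): starting from the r=5.5 cylinder, the r=6 cylinder at (5, 15.5) misses the remaining region (no effect); the 27.5×21 cube at (12.5, -0.5) misses the remaining region (no effect) — 1 connected region. The result has 1 disconnected region.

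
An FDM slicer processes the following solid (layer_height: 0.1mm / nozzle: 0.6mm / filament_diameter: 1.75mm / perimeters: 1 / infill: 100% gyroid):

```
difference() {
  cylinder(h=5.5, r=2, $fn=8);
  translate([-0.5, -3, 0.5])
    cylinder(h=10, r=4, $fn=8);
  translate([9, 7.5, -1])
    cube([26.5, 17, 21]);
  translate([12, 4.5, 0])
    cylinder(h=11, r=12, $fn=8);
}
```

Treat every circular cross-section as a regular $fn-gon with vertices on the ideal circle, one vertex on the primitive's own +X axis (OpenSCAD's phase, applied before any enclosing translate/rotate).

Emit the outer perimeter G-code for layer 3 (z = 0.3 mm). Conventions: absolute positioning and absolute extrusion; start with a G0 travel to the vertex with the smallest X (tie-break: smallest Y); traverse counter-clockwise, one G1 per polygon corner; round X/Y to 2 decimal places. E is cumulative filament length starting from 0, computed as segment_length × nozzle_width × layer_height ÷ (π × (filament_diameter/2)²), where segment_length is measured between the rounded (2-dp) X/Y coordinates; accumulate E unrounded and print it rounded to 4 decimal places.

G0 X-2.00 Y0.00 Z0.30
G1 X-1.41 Y-1.41 E0.0381
G1 X0.00 Y-2.00 E0.0763
G1 X1.41 Y-1.41 E0.1144
G1 X1.93 Y-0.16 E0.1482
G1 X1.25 Y1.48 E0.1924
G1 X0.00 Y2.00 E0.2262
G1 X-1.41 Y1.41 E0.2643
G1 X-2.00 Y0.00 E0.3025

At z = 0.3 mm: the r=2 cylinder contributes a regular 8-gon of circumradius 2; the cylinder at (-0.5, -3) is not intersected at this z (z outside [0.5, 10.5]); the 26.5×17 cube at (9, 7.5) contributes its full rectangle; the r=12 cylinder at (12, 4.5) gives a regular 8-gon of circumradius 12 (constant along its height); Subtracting the remaining from the first: starting from the r=2 cylinder, the 26.5×17 cube at (9, 7.5) misses the remaining region (no effect); the r=12 cylinder at (12, 4.5) partially overlaps it — only the 0.21 mm² overlap (of its 407.29 mm²) is removed, clipping the outline — 1 connected region. The outline is a single polygon with 8 vertices. Extrusion per mm of travel: 0.6 × 0.1 / (π × 0.875²) = 0.024945. Accumulating E over each segment gives final E = 0.3025.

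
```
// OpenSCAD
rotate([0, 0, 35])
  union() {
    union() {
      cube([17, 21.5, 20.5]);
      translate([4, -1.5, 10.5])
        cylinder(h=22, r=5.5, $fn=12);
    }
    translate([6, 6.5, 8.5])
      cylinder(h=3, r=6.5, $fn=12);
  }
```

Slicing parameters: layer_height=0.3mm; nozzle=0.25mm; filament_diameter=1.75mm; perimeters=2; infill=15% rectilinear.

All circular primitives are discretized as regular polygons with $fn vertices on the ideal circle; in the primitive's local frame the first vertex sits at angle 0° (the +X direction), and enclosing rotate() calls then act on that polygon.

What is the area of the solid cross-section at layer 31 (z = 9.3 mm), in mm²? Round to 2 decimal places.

366.43 mm²

At z = 9.3 mm: the 17×21.5 cube contributes its full rectangle (area 365.50 mm²); the cylinder at (4, -1.5) does not reach this height (z outside [10.5, 32.5]); Combining (union): only the 17×21.5 cube is present, so the union is just that shape — area = 365.50 mm²; the r=6.5 cylinder at (6, 6.5) contributes a regular 12-gon of circumradius 6.5 (area = (12/2)·6.500²·sin(360°/12) = 126.75 mm²); Combining (union): the regions partially overlap — summed areas 492.25 mm² minus the doubly-counted overlap 125.82 mm² gives 366.43 mm² — area = 366.43 mm²; (whole slice rotated 35° about Z — lengths, areas and connectivity unchanged). Overall, the cross-section is a single solid region. Net area = 366.43 mm².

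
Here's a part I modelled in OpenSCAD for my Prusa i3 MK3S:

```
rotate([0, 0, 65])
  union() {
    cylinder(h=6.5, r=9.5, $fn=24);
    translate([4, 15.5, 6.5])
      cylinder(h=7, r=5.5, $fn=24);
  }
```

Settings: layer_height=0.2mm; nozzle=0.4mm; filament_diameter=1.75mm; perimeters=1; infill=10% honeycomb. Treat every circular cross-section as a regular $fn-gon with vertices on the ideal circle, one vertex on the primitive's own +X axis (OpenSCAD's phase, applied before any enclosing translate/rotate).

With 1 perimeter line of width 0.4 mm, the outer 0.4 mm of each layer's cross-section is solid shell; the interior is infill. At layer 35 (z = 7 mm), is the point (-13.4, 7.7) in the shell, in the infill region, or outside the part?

At z = 7 mm: the cylinder does not reach this height (z outside [0, 6.5]); the r=5.5 cylinder at (4, 15.5) contributes a regular 24-gon of circumradius 5.5; Taking the union: only the r=5.5 cylinder at (4, 15.5) is present, so the union is just that shape — 1 connected region; (rotated 65° about Z; rotation is an isometry so areas/perimeters/island counts are preserved). Overall, the cross-section is a single solid region. Undo the 65° rotation: the query point maps to (1.315, 15.399) in the un-rotated model frame. The nearest boundary edge runs (-1.50, 15.50)→(-1.31, 14.08); distance from the point to it = 2.78 mm. The point is inside the cross-section and 2.78 mm from the nearest boundary — more than the 0.4 mm shell width (1 × 0.4), so it's in the infill interior.

infill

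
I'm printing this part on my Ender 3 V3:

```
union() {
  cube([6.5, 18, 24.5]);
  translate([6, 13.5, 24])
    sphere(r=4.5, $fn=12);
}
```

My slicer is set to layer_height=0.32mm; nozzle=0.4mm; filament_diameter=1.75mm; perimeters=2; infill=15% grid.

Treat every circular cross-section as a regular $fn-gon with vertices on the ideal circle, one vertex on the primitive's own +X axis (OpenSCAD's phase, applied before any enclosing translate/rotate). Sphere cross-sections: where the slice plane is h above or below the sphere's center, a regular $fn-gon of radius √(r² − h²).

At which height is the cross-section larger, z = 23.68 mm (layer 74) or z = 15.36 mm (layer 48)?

Layer 74 (z = 23.68): the 6.5×18 cube contributes its full rectangle (area 117.00 mm²); the r=4.5 sphere at (6, 13.5) slices to a regular 12-gon of circumradius 4.489 (√(r²−h²) with h=0.32 from center) (area = (12/2)·4.489²·sin(360°/12) = 60.44 mm²); Combining (union): the regions partially overlap — summed areas 177.44 mm² minus the doubly-counted overlap 34.64 mm² gives 142.80 mm² — area = 142.80 mm². So its area = 142.80 mm². Layer 48 (z = 15.36): the 6.5×18 cube contributes its full rectangle (area 117.00 mm²); the sphere at (6, 13.5) does not reach this height (|z−center|=8.640 > r=4.5); Merging all regions: only the 6.5×18 cube is present, so the union is just that shape — area = 117.00 mm². So its area = 117.00 mm². Layer 74 is larger (142.80 vs 117.00 mm²).

layer 74 (z = 23.68 mm)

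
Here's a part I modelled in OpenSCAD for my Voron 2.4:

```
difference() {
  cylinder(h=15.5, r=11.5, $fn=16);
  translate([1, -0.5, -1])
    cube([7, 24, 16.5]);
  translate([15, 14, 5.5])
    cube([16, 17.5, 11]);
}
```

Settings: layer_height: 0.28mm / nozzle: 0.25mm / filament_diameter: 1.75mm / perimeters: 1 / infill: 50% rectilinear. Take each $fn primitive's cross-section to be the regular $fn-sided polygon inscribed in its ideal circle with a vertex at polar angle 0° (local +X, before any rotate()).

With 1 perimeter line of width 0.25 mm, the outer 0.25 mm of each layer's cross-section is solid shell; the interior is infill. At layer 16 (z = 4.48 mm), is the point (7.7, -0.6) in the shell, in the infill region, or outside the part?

shell

At z = 4.48 mm: the r=11.5 cylinder gives a regular 16-gon of circumradius 11.5 (constant along its height); the cube at (1, -0.5) (footprint 7×24) is included at this height; the cube at (15, 14) is absent (z outside [5.5, 16.5]); Subtracting the remaining from the first: starting from the r=11.5 cylinder, the 7×24 cube at (1, -0.5) partially overlaps it — only the 74.69 mm² overlap (of its 168.00 mm²) is removed, clipping the outline — 1 connected region. Overall, the cross-section is a single solid region. The nearest boundary edge runs (1.00, -0.50)→(8.00, -0.50); distance from the point to it = 0.10 mm. The point is inside the cross-section, 0.10 mm from the nearest boundary — within the 0.25 mm shell band (1 × 0.25).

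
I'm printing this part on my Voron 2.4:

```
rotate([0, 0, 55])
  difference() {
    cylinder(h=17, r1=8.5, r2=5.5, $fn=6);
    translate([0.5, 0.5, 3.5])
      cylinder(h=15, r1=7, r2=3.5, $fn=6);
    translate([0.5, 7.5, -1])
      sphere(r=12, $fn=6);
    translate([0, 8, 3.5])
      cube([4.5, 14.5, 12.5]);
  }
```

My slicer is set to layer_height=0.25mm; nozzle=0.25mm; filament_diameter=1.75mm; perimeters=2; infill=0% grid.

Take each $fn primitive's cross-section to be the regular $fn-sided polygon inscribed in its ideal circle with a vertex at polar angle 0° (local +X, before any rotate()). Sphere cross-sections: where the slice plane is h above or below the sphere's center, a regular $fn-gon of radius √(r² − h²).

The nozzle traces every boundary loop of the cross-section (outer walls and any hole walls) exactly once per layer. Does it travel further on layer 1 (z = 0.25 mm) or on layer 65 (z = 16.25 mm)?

layer 65 (z = 16.25 mm)

Layer 1 (z = 0.25): the cone (r1=8.5→r2=5.5) has section circumradius 8.456 here — a regular 6-gon (perimeter = 2·6·8.456·sin(180°/6) = 50.74 mm); the cone at (0.5, 0.5) does not reach this height (z outside [3.5, 18.5]); the r=12 sphere at (0.5, 7.5) contributes a regular 6-gon of circumradius √(12²−1.25²) = 11.935 (perimeter = 2·6·11.935·sin(180°/6) = 71.61 mm); the cube at (0, 8) does not reach this height (z outside [3.5, 16]); Taking the first minus the rest: starting from the cone, the r=12 sphere at (0.5, 7.5) partially overlaps it — only the 130.53 mm² overlap (of its 370.06 mm²) is removed, clipping the outline — boundary = 47.26 mm; (whole slice rotated 55° about Z — lengths, areas and connectivity unchanged). So its perimeter = 47.26 mm. Layer 65 (z = 16.25): the cone (r1=8.5→r2=5.5) has section circumradius 5.632 here — a regular 6-gon (perimeter = 2·6·5.632·sin(180°/6) = 33.79 mm); the cone at (0.5, 0.5) contributes a regular 6-gon of circumradius 4.025 (interpolated between r1=7 and r2=3.5 at t=0.850) (perimeter = 2·6·4.025·sin(180°/6) = 24.15 mm); the sphere at (0.5, 7.5) does not reach this height (|z−center|=17.250 > r=12); the cube at (0, 8) is not intersected at this z (z outside [3.5, 16]); Subtracting the remaining from the first: starting from the cone, the cone at (0.5, 0.5) lies wholly inside it (removes its full 42.09 mm² and its 24.15 mm outline becomes a hole wall) — boundary (outer + 1 inner loop) = 57.94 mm; (whole slice rotated 55° about Z — lengths, areas and connectivity unchanged). So its perimeter = 57.94 mm. Layer 65 is larger (57.94 vs 47.26 mm).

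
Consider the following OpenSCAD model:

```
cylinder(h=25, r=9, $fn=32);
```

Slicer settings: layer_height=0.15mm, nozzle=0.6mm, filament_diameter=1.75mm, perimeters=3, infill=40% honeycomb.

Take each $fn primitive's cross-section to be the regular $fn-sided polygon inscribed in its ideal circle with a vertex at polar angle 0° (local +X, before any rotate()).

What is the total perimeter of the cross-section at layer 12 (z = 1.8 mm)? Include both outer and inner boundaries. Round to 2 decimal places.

56.46 mm

At z = 1.8 mm: the cylinder: section is a regular 32-gon, circumradius r=9 (perimeter = 2·32·9.000·sin(180°/32) = 56.46 mm). Overall, the cross-section is a single solid region. Total boundary length (outer) = 56.46 mm.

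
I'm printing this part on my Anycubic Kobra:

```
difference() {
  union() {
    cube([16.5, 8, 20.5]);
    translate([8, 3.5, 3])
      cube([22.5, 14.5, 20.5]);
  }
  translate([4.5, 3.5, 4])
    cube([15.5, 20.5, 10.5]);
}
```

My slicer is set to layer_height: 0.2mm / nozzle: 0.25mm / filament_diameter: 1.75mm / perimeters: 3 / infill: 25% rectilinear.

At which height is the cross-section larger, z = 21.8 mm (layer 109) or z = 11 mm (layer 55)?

Layer 109 (z = 21.8): the cube does not reach this height (z outside [0, 20.5]); the cube at (8, 3.5) (footprint 22.5×14.5) is included at this height (area 326.25 mm²); Merging all regions: only the 22.5×14.5 cube at (8, 3.5) is present, so the union is just that shape — area = 326.25 mm²; the cube at (4.5, 3.5) is absent (z outside [4, 14.5]); After the difference (first − rest): none of the subtracted shapes is present at this height, so the result so far is unchanged — area = 326.25 mm². So its area = 326.25 mm². Layer 55 (z = 11): the 16.5×8 cube contributes its full rectangle (area 132.00 mm²); the cube at (8, 3.5) is present — its section is the full 22.5×14.5 rectangle (area 326.25 mm²); Merging all regions: the regions partially overlap — summed areas 458.25 mm² minus the doubly-counted overlap 38.25 mm² gives 420.00 mm² — area = 420.00 mm²; the cube at (4.5, 3.5) (footprint 15.5×20.5) is included at this height (area 317.75 mm²); After the difference (first − rest): starting from the result so far (420.00 mm²), the 15.5×20.5 cube at (4.5, 3.5) partially overlaps it — only the 189.75 mm² overlap (of its 317.75 mm²) is removed, clipping the outline — area = 230.25 mm². So its area = 230.25 mm². Layer 109 is larger (326.25 vs 230.25 mm²).

layer 109 (z = 21.8 mm)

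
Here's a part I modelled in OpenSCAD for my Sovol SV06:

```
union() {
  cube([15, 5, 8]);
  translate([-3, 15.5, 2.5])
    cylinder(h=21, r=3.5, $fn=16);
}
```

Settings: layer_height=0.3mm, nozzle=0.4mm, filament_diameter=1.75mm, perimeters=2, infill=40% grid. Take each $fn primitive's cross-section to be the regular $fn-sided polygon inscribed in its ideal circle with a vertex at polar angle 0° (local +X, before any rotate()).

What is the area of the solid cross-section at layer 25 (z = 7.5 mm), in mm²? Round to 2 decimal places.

At z = 7.5 mm: the cube (footprint 15×5) is included at this height (area 75.00 mm²); the cylinder at (-3, 15.5): section is a regular 16-gon, circumradius r=3.5 (area = (16/2)·3.500²·sin(360°/16) = 37.50 mm²); Merging all regions: the 2 present regions are separate (no shared area or edge), so areas and boundary lengths simply add and each stays a separate island — area = 112.50 mm². Overall, the cross-section has 2 separate islands. Net area = 112.50 mm².

112.50 mm²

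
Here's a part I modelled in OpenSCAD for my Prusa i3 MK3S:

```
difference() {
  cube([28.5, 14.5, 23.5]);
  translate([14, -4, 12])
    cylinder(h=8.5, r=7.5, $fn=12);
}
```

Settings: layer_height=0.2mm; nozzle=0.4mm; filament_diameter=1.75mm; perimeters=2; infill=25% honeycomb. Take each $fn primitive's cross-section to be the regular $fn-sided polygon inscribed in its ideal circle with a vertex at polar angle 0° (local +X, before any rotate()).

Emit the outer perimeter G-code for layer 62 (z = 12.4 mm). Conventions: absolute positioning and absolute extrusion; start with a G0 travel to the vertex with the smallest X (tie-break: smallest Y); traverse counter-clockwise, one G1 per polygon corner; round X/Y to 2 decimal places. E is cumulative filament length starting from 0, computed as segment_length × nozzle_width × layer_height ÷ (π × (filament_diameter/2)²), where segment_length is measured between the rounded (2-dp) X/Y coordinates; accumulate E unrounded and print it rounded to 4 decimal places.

At z = 12.4 mm: the cube (footprint 28.5×14.5) is included at this height; the cylinder at (14, -4): section is a regular 12-gon, circumradius r=7.5; Subtracting the remaining from the first: starting from the 28.5×14.5 cube, the r=7.5 cylinder at (14, -4) partially overlaps it — only the 28.71 mm² overlap (of its 168.75 mm²) is removed, clipping the outline — 1 connected region. The outline is a single polygon with 9 vertices. Extrusion per mm of travel: 0.4 × 0.2 / (π × 0.875²) = 0.033260. Accumulating E over each segment gives final E = 2.9380.

G0 X0.00 Y0.00 Z12.40
G1 X7.75 Y0.00 E0.2578
G1 X10.25 Y2.50 E0.3754
G1 X14.00 Y3.50 E0.5044
G1 X17.75 Y2.50 E0.6335
G1 X20.25 Y0.00 E0.7511
G1 X28.50 Y0.00 E1.0255
G1 X28.50 Y14.50 E1.5078
G1 X0.00 Y14.50 E2.4557
G1 X0.00 Y0.00 E2.9380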